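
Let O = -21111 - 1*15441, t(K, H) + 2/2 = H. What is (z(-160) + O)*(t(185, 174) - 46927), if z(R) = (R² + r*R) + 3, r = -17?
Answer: 384738666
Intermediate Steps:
t(K, H) = -1 + H
O = -36552 (O = -21111 - 15441 = -36552)
z(R) = 3 + R² - 17*R (z(R) = (R² - 17*R) + 3 = 3 + R² - 17*R)
(z(-160) + O)*(t(185, 174) - 46927) = ((3 + (-160)² - 17*(-160)) - 36552)*((-1 + 174) - 46927) = ((3 + 25600 + 2720) - 36552)*(173 - 46927) = (28323 - 36552)*(-46754) = -8229*(-46754) = 384738666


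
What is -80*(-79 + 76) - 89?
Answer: 151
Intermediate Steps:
-80*(-79 + 76) - 89 = -80*(-3) - 89 = 240 - 89 = 151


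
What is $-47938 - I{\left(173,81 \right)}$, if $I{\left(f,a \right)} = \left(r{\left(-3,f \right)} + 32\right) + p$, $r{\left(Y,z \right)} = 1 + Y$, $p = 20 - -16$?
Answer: $-48004$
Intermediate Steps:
$p = 36$ ($p = 20 + 16 = 36$)
$I{\left(f,a \right)} = 66$ ($I{\left(f,a \right)} = \left(\left(1 - 3\right) + 32\right) + 36 = \left(-2 + 32\right) + 36 = 30 + 36 = 66$)
$-47938 - I{\left(173,81 \right)} = -47938 - 66 = -48004$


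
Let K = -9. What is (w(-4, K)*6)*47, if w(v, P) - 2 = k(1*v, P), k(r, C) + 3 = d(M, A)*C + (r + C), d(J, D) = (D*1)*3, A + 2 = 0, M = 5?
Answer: 11280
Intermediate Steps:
A = -2 (A = -2 + 0 = -2)
d(J, D) = 3*D (d(J, D) = D*3 = 3*D)
k(r, C) = -3 + r - 5*C (k(r, C) = -3 + ((3*(-2))*C + (r + C)) = -3 + (-6*C + (C + r)) = -3 + (r - 5*C) = -3 + r - 5*C)
w(v, P) = -1 + v - 5*P (w(v, P) = 2 + (-3 + 1*v - 5*P) = 2 + (-3 + v - 5*P) = -1 + v - 5*P)
(w(-4, K)*6)*47 = ((-1 - 4 - 5*(-9))*6)*47 = ((-1 - 4 + 45)*6)*47 = (40*6)*47 = 240*47 = 11280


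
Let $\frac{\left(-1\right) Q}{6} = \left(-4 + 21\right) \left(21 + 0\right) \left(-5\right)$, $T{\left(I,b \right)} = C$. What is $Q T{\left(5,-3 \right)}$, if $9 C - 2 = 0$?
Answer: $2380$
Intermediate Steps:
$C = \frac{2}{9}$ ($C = \frac{2}{9} + \frac{1}{9} \cdot 0 = \frac{2}{9} + 0 = \frac{2}{9} \approx 0.22222$)
$T{\left(I,b \right)} = \frac{2}{9}$
$Q = 10710$ ($Q = - 6 \left(-4 + 21\right) \left(21 + 0\right) \left(-5\right) = - 6 \cdot 17 \cdot 21 \left(-5\right) = - 6 \cdot 357 \left(-5\right) = \left(-6\right) \left(-1785\right) = 10710$)
$Q T{\left(5,-3 \right)} = 10710 \cdot \frac{2}{9} = 2380$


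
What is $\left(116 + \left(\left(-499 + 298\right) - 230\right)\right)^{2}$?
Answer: $99225$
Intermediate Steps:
$\left(116 + \left(\left(-499 + 298\right) - 230\right)\right)^{2} = \left(116 - 431\right)^{2} = \left(-315\right)^{2} = 99225$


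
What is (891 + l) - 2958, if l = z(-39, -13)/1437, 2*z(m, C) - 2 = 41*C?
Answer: -1980363/958 ≈ -2067.2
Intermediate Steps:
z(m, C) = 1 + 41*C/2 (z(m, C) = 1 + (41*C)/2 = 1 + 41*C/2)
l = -177/958 (l = (1 + (41/2)*(-13))/1437 = (1 - 533/2)*(1/1437) = -531/2*1/1437 = -177/958 ≈ -0.18476)
(891 + l) - 2958 = (891 - 177/958) - 2958 = 853401/958 - 2958 = -1980363/958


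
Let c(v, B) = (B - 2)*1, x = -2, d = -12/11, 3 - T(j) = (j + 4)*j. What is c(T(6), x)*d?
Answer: 48/11 ≈ 4.3636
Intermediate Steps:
T(j) = 3 - j*(4 + j) (T(j) = 3 - (j + 4)*j = 3 - (4 + j)*j = 3 - j*(4 + j))
d = -12/11 (d = -12*1/11 = -12/11 ≈ -1.0909)
c(v, B) = -2 + B (c(v, B) = (-2 + B)*1 = -2 + B)
c(T(6), x)*d = (-2 - 2)*(-12/11) = -4*(-12/11) = 48/11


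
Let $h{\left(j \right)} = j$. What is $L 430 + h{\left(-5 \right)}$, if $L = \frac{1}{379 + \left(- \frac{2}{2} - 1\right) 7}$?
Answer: $- \frac{279}{73} \approx -3.8219$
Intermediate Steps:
$L = \frac{1}{365}$ ($L = \frac{1}{379 + \left(\left(-2\right) \frac{1}{2} - 1\right) 7} = \frac{1}{379 + \left(-1 - 1\right) 7} = \frac{1}{379 - 14} = \frac{1}{365} \approx 0.0027397$)
$L 430 + h{\left(-5 \right)} = \frac{1}{365} \cdot 430 - 5 = \frac{86}{73} - 5 = - \frac{279}{73}$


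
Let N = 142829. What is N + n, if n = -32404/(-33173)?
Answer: 4738098821/33173 ≈ 1.4283e+5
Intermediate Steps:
n = 32404/33173 (n = -32404*(-1/33173) = 32404/33173 ≈ 0.97682)
N + n = 142829 + 32404/33173 = 4738098821/33173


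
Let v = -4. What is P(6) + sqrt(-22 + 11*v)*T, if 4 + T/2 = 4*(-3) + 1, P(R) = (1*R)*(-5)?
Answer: -30 - 30*I*sqrt(66) ≈ -30.0 - 243.72*I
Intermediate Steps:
P(R) = -5*R (P(R) = R*(-5) = -5*R)
T = -30 (T = -8 + 2*(4*(-3) + 1) = -8 + 2*(-12 + 1) = -8 + 2*(-11) = -8 - 22 = -30)
P(6) + sqrt(-22 + 11*v)*T = -5*6 + sqrt(-22 + 11*(-4))*(-30) = -30 + sqrt(-22 - 44)*(-30) = -30 + sqrt(-66)*(-30) = -30 + (I*sqrt(66))*(-30) = -30 - 30*I*sqrt(66)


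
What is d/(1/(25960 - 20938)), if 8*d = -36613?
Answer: -91935243/4 ≈ -2.2984e+7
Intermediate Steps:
d = -36613/8 (d = (⅛)*(-36613) = -36613/8 ≈ -4576.6)
d/(1/(25960 - 20938)) = -36613/(8*(1/(25960 - 20938))) = -36613/(8*(1/5022)) = -36613/(8*1/5022) = -36613/8*5022 = -91935243/4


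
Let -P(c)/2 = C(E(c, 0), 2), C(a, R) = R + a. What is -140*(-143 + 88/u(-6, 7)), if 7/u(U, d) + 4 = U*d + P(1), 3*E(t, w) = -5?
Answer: 306460/3 ≈ 1.0215e+5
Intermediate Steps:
E(t, w) = -5/3 (E(t, w) = (⅓)*(-5) = -5/3)
P(c) = -⅔ (P(c) = -2*(2 - 5/3) = -2*⅓ = -⅔)
u(U, d) = 7/(-14/3 + U*d) (u(U, d) = 7/(-4 + (U*d - ⅔)) = 7/(-4 + (-⅔ + U*d)) = 7/(-14/3 + U*d))
-140*(-143 + 88/u(-6, 7)) = -140*(-143 + 88/((21/(-14 + 3*(-6)*7)))) = -140*(-143 + 88/((21/(-14 - 126)))) = -140*(-143 + 88/((21/(-140)))) = -140*(-143 + 88/((21*(-1/140)))) = -140*(-143 + 88/(-3/20)) = -140*(-143 + 88*(-20/3)) = -140*(-143 - 1760/3) = -140*(-2189/3) = 306460/3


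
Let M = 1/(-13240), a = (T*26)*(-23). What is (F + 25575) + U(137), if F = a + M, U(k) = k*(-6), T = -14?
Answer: 438574999/13240 ≈ 33125.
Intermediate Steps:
U(k) = -6*k
a = 8372 (a = -14*26*(-23) = -364*(-23) = 8372)
M = -1/13240 ≈ -7.5529e-5
F = 110845279/13240 (F = 8372 - 1/13240 = 110845279/13240 ≈ 8372.0)
(F + 25575) + U(137) = (110845279/13240 + 25575) - 6*137 = 449458279/13240 - 822 = 438574999/13240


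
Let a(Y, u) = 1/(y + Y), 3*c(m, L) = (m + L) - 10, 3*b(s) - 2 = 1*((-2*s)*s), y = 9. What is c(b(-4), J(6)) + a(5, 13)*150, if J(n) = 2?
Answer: 33/7 ≈ 4.7143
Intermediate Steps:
b(s) = ⅔ - 2*s²/3 (b(s) = ⅔ + (1*((-2*s)*s))/3 = ⅔ + (1*(-2*s²))/3 = ⅔ + (-2*s²)/3 = ⅔ - 2*s²/3)
c(m, L) = -10/3 + L/3 + m/3 (c(m, L) = ((m + L) - 10)/3 = ((L + m) - 10)/3 = (-10 + L + m)/3 = -10/3 + L/3 + m/3)
a(Y, u) = 1/(9 + Y)
c(b(-4), J(6)) + a(5, 13)*150 = (-10/3 + (⅓)*2 + (⅔ - ⅔*(-4)²)/3) + 150/(9 + 5) = (-10/3 + ⅔ + (⅔ - ⅔*16)/3) + 150/14 = (-10/3 + ⅔ + (⅔ - 32/3)/3) + (1/14)*150 = (-10/3 + ⅔ + (⅓)*(-10)) + 75/7 = (-10/3 + ⅔ - 10/3) + 75/7 = -6 + 75/7 = 33/7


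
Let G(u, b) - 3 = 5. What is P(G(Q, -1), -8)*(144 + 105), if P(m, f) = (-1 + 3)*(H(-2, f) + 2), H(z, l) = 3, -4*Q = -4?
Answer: 2490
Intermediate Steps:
Q = 1 (Q = -¼*(-4) = 1)
G(u, b) = 8 (G(u, b) = 3 + 5 = 8)
P(m, f) = 10 (P(m, f) = (-1 + 3)*(3 + 2) = 2*5 = 10)
P(G(Q, -1), -8)*(144 + 105) = 10*(144 + 105) = 10*249 = 2490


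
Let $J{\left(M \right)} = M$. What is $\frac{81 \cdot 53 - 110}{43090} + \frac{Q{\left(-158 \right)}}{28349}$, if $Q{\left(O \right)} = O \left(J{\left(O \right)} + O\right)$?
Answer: $\frac{2269981387}{1221558410} \approx 1.8583$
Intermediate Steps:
$Q{\left(O \right)} = 2 O^{2}$ ($Q{\left(O \right)} = O \left(O + O\right) = O 2 O = 2 O^{2}$)
$\frac{81 \cdot 53 - 110}{43090} + \frac{Q{\left(-158 \right)}}{28349} = \frac{81 \cdot 53 - 110}{43090} + \frac{2 \left(-158\right)^{2}}{28349} = \left(4293 - 110\right) \frac{1}{43090} + 2 \cdot 24964 \cdot \frac{1}{28349} = 4183 \cdot \frac{1}{43090} + 49928 \cdot \frac{1}{28349} = \frac{4183}{43090} + \frac{49928}{28349} = \frac{2269981387}{1221558410}$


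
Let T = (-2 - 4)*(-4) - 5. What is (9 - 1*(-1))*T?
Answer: 190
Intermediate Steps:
T = 19 (T = -6*(-4) - 5 = 24 - 5 = 19)
(9 - 1*(-1))*T = (9 - 1*(-1))*19 = (9 + 1)*19 = 10*19 = 190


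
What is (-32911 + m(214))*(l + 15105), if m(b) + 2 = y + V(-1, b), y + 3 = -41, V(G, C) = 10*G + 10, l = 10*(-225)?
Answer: -423662235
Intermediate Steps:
l = -2250
V(G, C) = 10 + 10*G
y = -44 (y = -3 - 41 = -44)
m(b) = -46 (m(b) = -2 + (-44 + (10 + 10*(-1))) = -2 + (-44 + (10 - 10)) = -2 + (-44 + 0) = -2 - 44 = -46)
(-32911 + m(214))*(l + 15105) = (-32911 - 46)*(-2250 + 15105) = -32957*12855 = -423662235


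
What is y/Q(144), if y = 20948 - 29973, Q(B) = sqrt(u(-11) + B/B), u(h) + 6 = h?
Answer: 9025*I/4 ≈ 2256.3*I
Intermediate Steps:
u(h) = -6 + h
Q(B) = 4*I (Q(B) = sqrt((-6 - 11) + B/B) = sqrt(-17 + 1) = sqrt(-16) = 4*I)
y = -9025
y/Q(144) = -9025*(-I/4) = -(-9025)*I/4 = 9025*I/4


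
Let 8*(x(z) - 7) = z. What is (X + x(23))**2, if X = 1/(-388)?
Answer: 58690921/602176 ≈ 97.465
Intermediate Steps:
x(z) = 7 + z/8
X = -1/388 ≈ -0.0025773
(X + x(23))**2 = (-1/388 + (7 + (1/8)*23))**2 = (-1/388 + (7 + 23/8))**2 = (-1/388 + 79/8)**2 = (7661/776)**2 = 58690921/602176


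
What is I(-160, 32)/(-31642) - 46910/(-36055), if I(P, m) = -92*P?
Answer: 95359662/114085231 ≈ 0.83586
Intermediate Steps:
I(-160, 32)/(-31642) - 46910/(-36055) = -92*(-160)/(-31642) - 46910/(-36055) = 14720*(-1/31642) - 46910*(-1/36055) = -7360/15821 + 9382/7211 = 95359662/114085231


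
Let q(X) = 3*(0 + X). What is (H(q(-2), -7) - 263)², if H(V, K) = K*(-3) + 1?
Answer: 58081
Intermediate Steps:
q(X) = 3*X
H(V, K) = 1 - 3*K (H(V, K) = -3*K + 1 = 1 - 3*K)
(H(q(-2), -7) - 263)² = ((1 - 3*(-7)) - 263)² = ((1 + 21) - 263)² = (22 - 263)² = (-241)² = 58081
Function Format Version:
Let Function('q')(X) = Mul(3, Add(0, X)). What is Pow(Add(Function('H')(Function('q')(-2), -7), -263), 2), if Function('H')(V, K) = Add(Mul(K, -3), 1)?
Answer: 58081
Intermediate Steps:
Function('q')(X) = Mul(3, X)
Function('H')(V, K) = Add(1, Mul(-3, K)) (Function('H')(V, K) = Add(Mul(-3, K), 1) = Add(1, Mul(-3, K)))
Pow(Add(Function('H')(Function('q')(-2), -7), -263), 2) = Pow(Add(Add(1, Mul(-3, -7)), -263), 2) = Pow(Add(Add(1, 21), -263), 2) = Pow(Add(22, -263), 2) = Pow(-241, 2) = 58081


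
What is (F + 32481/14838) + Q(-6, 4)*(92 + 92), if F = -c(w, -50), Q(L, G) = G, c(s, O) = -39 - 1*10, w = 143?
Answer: 3893437/4946 ≈ 787.19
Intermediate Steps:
c(s, O) = -49 (c(s, O) = -39 - 10 = -49)
F = 49 (F = -1*(-49) = 49)
(F + 32481/14838) + Q(-6, 4)*(92 + 92) = (49 + 32481/14838) + 4*(92 + 92) = (49 + 32481*(1/14838)) + 4*184 = (49 + 10827/4946) + 736 = 253181/4946 + 736 = 3893437/4946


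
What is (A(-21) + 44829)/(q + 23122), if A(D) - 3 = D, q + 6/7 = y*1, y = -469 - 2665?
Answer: 313677/139910 ≈ 2.2420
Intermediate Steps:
y = -3134
q = -21944/7 (q = -6/7 - 3134*1 = -6/7 - 3134 = -21944/7 ≈ -3134.9)
A(D) = 3 + D
(A(-21) + 44829)/(q + 23122) = ((3 - 21) + 44829)/(-21944/7 + 23122) = (-18 + 44829)/(139910/7) = 44811*(7/139910) = 313677/139910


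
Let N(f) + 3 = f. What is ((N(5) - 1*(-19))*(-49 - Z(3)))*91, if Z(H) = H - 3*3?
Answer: -82173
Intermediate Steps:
Z(H) = -9 + H (Z(H) = H - 9 = -9 + H)
N(f) = -3 + f
((N(5) - 1*(-19))*(-49 - Z(3)))*91 = (((-3 + 5) - 1*(-19))*(-49 - (-9 + 3)))*91 = ((2 + 19)*(-49 - 1*(-6)))*91 = (21*(-49 + 6))*91 = (21*(-43))*91 = -903*91 = -82173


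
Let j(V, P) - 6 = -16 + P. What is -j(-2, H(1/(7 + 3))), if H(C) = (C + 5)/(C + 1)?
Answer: 59/11 ≈ 5.3636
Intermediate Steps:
H(C) = (5 + C)/(1 + C)
j(V, P) = -10 + P (j(V, P) = 6 + (-16 + P) = -10 + P)
-j(-2, H(1/(7 + 3))) = -(-10 + (5 + 1/(7 + 3))/(1 + 1/(7 + 3))) = -(-10 + (5 + 1/10)/(1 + 1/10)) = -(-10 + (5 + ⅒)/(1 + ⅒)) = -(-10 + (51/10)/(11/10)) = -(-10 + (10/11)*(51/10)) = -(-10 + 51/11) = -1*(-59/11) = 59/11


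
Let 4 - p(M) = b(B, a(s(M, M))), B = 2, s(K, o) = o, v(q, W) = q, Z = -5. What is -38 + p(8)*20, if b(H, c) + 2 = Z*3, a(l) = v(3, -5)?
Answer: 382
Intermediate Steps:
a(l) = 3
b(H, c) = -17 (b(H, c) = -2 - 5*3 = -2 - 15 = -17)
p(M) = 21 (p(M) = 4 - 1*(-17) = 4 + 17 = 21)
-38 + p(8)*20 = -38 + 21*20 = -38 + 420 = 382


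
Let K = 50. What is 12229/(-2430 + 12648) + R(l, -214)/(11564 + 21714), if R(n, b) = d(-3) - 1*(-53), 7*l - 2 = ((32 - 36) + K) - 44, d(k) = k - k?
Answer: 101874554/85008651 ≈ 1.1984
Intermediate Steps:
d(k) = 0
l = 4/7 (l = 2/7 + (((32 - 36) + 50) - 44)/7 = 2/7 + ((-4 + 50) - 44)/7 = 2/7 + (46 - 44)/7 = 2/7 + (1/7)*2 = 2/7 + 2/7 = 4/7 ≈ 0.57143)
R(n, b) = 53 (R(n, b) = 0 - 1*(-53) = 0 + 53 = 53)
12229/(-2430 + 12648) + R(l, -214)/(11564 + 21714) = 12229/(-2430 + 12648) + 53/(11564 + 21714) = 12229/10218 + 53/33278 = 101874554/85008651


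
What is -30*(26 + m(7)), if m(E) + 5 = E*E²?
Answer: -10920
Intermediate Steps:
m(E) = -5 + E³ (m(E) = -5 + E*E² = -5 + E³)
-30*(26 + m(7)) = -30*(26 + (-5 + 7³)) = -30*(26 + (-5 + 343)) = -30*(26 + 338) = -30*364 = -10920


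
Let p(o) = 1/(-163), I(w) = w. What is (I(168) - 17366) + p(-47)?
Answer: -2803275/163 ≈ -17198.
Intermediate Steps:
p(o) = -1/163
(I(168) - 17366) + p(-47) = (168 - 17366) - 1/163 = -17198 - 1/163 = -2803275/163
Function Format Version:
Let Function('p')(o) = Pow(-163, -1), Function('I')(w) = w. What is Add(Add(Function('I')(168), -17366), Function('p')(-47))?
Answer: Rational(-2803275, 163) ≈ -17198.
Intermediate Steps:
Function('p')(o) = Rational(-1, 163)
Add(Add(Function('I')(168), -17366), Function('p')(-47)) = Add(Add(168, -17366), Rational(-1, 163)) = Add(-17198, Rational(-1, 163)) = Rational(-2803275, 163)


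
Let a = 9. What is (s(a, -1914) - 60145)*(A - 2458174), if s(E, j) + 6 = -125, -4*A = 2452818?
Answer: 185130410466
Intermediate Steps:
A = -1226409/2 (A = -1/4*2452818 = -1226409/2 ≈ -6.1320e+5)
s(E, j) = -131 (s(E, j) = -6 - 125 = -131)
(s(a, -1914) - 60145)*(A - 2458174) = (-131 - 60145)*(-1226409/2 - 2458174) = -60276*(-6142757/2) = 185130410466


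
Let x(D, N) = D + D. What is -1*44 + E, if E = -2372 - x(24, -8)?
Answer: -2464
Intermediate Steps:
x(D, N) = 2*D
E = -2420 (E = -2372 - 2*24 = -2372 - 1*48 = -2372 - 48 = -2420)
-1*44 + E = -1*44 - 2420 = -44 - 2420 = -2464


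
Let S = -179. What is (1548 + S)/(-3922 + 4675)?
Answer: 1369/753 ≈ 1.8181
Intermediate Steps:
(1548 + S)/(-3922 + 4675) = (1548 - 179)/(-3922 + 4675) = 1369/753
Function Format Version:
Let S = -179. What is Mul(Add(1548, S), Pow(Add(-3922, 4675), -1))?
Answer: Rational(1369, 753) ≈ 1.8181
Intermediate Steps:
Mul(Add(1548, S), Pow(Add(-3922, 4675), -1)) = Mul(Add(1548, -179), Pow(Add(-3922, 4675), -1)) = Mul(1369, Pow(753, -1)) = Mul(1369, Rational(1, 753)) = Rational(1369, 753)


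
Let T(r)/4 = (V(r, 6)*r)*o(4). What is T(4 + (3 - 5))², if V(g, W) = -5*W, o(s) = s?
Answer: 921600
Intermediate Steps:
T(r) = -480*r (T(r) = 4*(((-5*6)*r)*4) = 4*(-30*r*4) = 4*(-120*r) = -480*r)
T(4 + (3 - 5))² = (-480*(4 + (3 - 5)))² = (-480*(4 - 2))² = (-480*2)² = (-960)² = 921600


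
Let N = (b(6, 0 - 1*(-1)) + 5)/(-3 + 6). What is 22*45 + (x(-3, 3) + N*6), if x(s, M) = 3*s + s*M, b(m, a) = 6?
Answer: 994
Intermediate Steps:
x(s, M) = 3*s + M*s
N = 11/3 (N = (6 + 5)/(-3 + 6) = 11/3 ≈ 3.6667)
22*45 + (x(-3, 3) + N*6) = 22*45 + (-3*(3 + 3) + (11/3)*6) = 990 + (-3*6 + 22) = 990 + (-18 + 22) = 990 + 4 = 994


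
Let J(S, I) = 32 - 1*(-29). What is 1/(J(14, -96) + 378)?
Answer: 1/439 ≈ 0.0022779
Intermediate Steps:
J(S, I) = 61 (J(S, I) = 32 + 29 = 61)
1/(J(14, -96) + 378) = 1/(61 + 378) = 1/439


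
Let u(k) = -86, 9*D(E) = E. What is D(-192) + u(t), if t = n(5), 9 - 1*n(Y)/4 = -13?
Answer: -322/3 ≈ -107.33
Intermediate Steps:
n(Y) = 88 (n(Y) = 36 - 4*(-13) = 36 + 52 = 88)
D(E) = E/9
t = 88
D(-192) + u(t) = (⅑)*(-192) - 86 = -64/3 - 86 = -322/3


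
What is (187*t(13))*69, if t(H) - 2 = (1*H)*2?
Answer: 361284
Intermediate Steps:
t(H) = 2 + 2*H (t(H) = 2 + (1*H)*2 = 2 + H*2 = 2 + 2*H)
(187*t(13))*69 = (187*(2 + 2*13))*69 = (187*(2 + 26))*69 = (187*28)*69 = 5236*69 = 361284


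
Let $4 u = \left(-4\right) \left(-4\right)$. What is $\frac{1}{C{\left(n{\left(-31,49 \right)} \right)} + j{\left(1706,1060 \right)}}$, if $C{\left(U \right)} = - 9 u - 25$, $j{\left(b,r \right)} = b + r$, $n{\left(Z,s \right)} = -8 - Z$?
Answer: $\frac{1}{2705} \approx 0.00036969$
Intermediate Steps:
$u = 4$ ($u = \frac{\left(-4\right) \left(-4\right)}{4} = \frac{1}{4} \cdot 16 = 4$)
$C{\left(U \right)} = -61$ ($C{\left(U \right)} = \left(-9\right) 4 - 25 = -36 - 25 = -61$)
$\frac{1}{C{\left(n{\left(-31,49 \right)} \right)} + j{\left(1706,1060 \right)}} = \frac{1}{-61 + \left(1706 + 1060\right)} = \frac{1}{-61 + 2766} = \frac{1}{2705}$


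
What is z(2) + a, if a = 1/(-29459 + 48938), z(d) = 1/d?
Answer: 19481/38958 ≈ 0.50005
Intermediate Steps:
a = 1/19479 ≈ 5.1337e-5
z(2) + a = 1/2 + 1/19479 = ½ + 1/19479 = 19481/38958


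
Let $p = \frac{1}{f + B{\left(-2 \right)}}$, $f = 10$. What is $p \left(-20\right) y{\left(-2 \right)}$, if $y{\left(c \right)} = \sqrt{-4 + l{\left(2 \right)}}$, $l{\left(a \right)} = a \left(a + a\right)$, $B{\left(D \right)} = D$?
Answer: $-5$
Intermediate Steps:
$l{\left(a \right)} = 2 a^{2}$ ($l{\left(a \right)} = a 2 a = 2 a^{2}$)
$y{\left(c \right)} = 2$ ($y{\left(c \right)} = \sqrt{-4 + 2 \cdot 2^{2}} = \sqrt{-4 + 2 \cdot 4} = \sqrt{-4 + 8} = \sqrt{4} = 2$)
$p = \frac{1}{8}$ ($p = \frac{1}{10 - 2} = \frac{1}{8} \approx 0.125$)
$p \left(-20\right) y{\left(-2 \right)} = \frac{1}{8} \left(-20\right) 2 = \left(- \frac{5}{2}\right) 2 = -5$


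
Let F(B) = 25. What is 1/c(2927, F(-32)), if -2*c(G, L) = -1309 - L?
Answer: 1/667 ≈ 0.0014993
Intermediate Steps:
c(G, L) = 1309/2 + L/2 (c(G, L) = -(-1309 - L)/2 = 1309/2 + L/2)
1/c(2927, F(-32)) = 1/(1309/2 + (1/2)*25) = 1/(1309/2 + 25/2) = 1/667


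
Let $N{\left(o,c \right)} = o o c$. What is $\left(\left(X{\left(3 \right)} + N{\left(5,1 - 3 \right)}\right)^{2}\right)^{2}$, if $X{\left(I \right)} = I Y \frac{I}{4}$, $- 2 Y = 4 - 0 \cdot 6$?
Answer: $\frac{141158161}{16} \approx 8.8224 \cdot 10^{6}$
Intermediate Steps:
$N{\left(o,c \right)} = c o^{2}$ ($N{\left(o,c \right)} = o^{2} c = c o^{2}$)
$Y = -2$ ($Y = - \frac{4 - 0 \cdot 6}{2} = - \frac{4 - 0}{2} = - \frac{4 + 0}{2} = \left(- \frac{1}{2}\right) 4 = -2$)
$X{\left(I \right)} = - \frac{I^{2}}{2}$ ($X{\left(I \right)} = I \left(-2\right) \frac{I}{4} = - 2 I I \frac{1}{4} = - 2 I \frac{I}{4} = - \frac{I^{2}}{2}$)
$\left(\left(X{\left(3 \right)} + N{\left(5,1 - 3 \right)}\right)^{2}\right)^{2} = \left(\left(- \frac{3^{2}}{2} + \left(1 - 3\right) 5^{2}\right)^{2}\right)^{2} = \left(\left(\left(- \frac{1}{2}\right) 9 - 50\right)^{2}\right)^{2} = \left(\left(- \frac{9}{2} - 50\right)^{2}\right)^{2} = \left(\left(- \frac{109}{2}\right)^{2}\right)^{2} = \left(\frac{11881}{4}\right)^{2} = \frac{141158161}{16}$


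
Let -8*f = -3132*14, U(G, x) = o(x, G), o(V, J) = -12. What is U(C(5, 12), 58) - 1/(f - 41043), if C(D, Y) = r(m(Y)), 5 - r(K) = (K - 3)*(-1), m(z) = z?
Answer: -426743/35562 ≈ -12.000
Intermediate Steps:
r(K) = 2 + K (r(K) = 5 - (K - 3)*(-1) = 5 - (-3 + K)*(-1) = 5 - (3 - K) = 5 + (-3 + K) = 2 + K)
C(D, Y) = 2 + Y
U(G, x) = -12
f = 5481 (f = -(-1)*3132*14/8 = -(-1)*43848/8 = -⅛*(-43848) = 5481)
U(C(5, 12), 58) - 1/(f - 41043) = -12 - 1/(5481 - 41043) = -12 - 1/(-35562) = -12 - 1*(-1/35562) = -12 + 1/35562 = -426743/35562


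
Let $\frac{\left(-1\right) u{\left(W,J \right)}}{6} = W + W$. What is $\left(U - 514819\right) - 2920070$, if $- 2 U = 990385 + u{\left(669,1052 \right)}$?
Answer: $- \frac{7852135}{2} \approx -3.9261 \cdot 10^{6}$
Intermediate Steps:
$u{\left(W,J \right)} = - 12 W$ ($u{\left(W,J \right)} = - 6 \left(W + W\right) = - 6 \cdot 2 W = - 12 W$)
$U = - \frac{982357}{2}$ ($U = - \frac{990385 - 8028}{2} = \left(- \frac{1}{2}\right) 982357 = - \frac{982357}{2} \approx -4.9118 \cdot 10^{5}$)
$\left(U - 514819\right) - 2920070 = \left(- \frac{982357}{2} - 514819\right) - 2920070 = - \frac{2011995}{2} - 2920070 = - \frac{7852135}{2}$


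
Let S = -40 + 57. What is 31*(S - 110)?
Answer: -2883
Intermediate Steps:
S = 17
31*(S - 110) = 31*(17 - 110) = 31*(-93) = -2883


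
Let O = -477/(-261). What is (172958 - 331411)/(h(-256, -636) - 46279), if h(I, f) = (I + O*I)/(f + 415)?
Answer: 1015525277/296581119 ≈ 3.4241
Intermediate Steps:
O = 53/29 (O = -477*(-1/261) = 53/29 ≈ 1.8276)
h(I, f) = 82*I/(29*(415 + f)) (h(I, f) = (I + 53*I/29)/(f + 415) = (82*I/29)/(415 + f) = 82*I/(29*(415 + f)))
(172958 - 331411)/(h(-256, -636) - 46279) = (172958 - 331411)/((82/29)*(-256)/(415 - 636) - 46279) = -158453/((82/29)*(-256)/(-221) - 46279) = -158453/((82/29)*(-256)*(-1/221) - 46279) = -158453/(20992/6409 - 46279) = -158453/(-296581119/6409) = -158453*(-6409/296581119) = 1015525277/296581119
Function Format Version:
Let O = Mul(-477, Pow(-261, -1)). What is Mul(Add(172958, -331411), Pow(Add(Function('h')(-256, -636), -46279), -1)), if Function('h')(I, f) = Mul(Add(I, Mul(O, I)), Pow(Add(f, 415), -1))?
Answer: Rational(1015525277, 296581119) ≈ 3.4241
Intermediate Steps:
O = Rational(53, 29) (O = Mul(-477, Rational(-1, 261)) = Rational(53, 29) ≈ 1.8276)
Function('h')(I, f) = Mul(Rational(82, 29), I, Pow(Add(415, f), -1)) (Function('h')(I, f) = Mul(Add(I, Mul(Rational(53, 29), I)), Pow(Add(f, 415), -1)) = Mul(Mul(Rational(82, 29), I), Pow(Add(415, f), -1)) = Mul(Rational(82, 29), I, Pow(Add(415, f), -1)))
Mul(Add(172958, -331411), Pow(Add(Function('h')(-256, -636), -46279), -1)) = Mul(Add(172958, -331411), Pow(Add(Mul(Rational(82, 29), -256, Pow(Add(415, -636), -1)), -46279), -1)) = Mul(-158453, Pow(Add(Mul(Rational(82, 29), -256, Pow(-221, -1)), -46279), -1)) = Mul(-158453, Pow(Add(Mul(Rational(82, 29), -256, Rational(-1, 221)), -46279), -1)) = Mul(-158453, Pow(Add(Rational(20992, 6409), -46279), -1)) = Mul(-158453, Pow(Rational(-296581119, 6409), -1)) = Mul(-158453, Rational(-6409, 296581119)) = Rational(1015525277, 296581119)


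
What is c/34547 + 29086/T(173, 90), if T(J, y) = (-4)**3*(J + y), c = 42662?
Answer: -143373629/290747552 ≈ -0.49312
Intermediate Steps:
T(J, y) = -64*J - 64*y (T(J, y) = -64*(J + y) = -64*J - 64*y)
c/34547 + 29086/T(173, 90) = 42662/34547 + 29086/(-64*173 - 64*90) = 42662*(1/34547) + 29086/(-11072 - 5760) = 42662/34547 + 29086/(-16832) = 42662/34547 + 29086*(-1/16832) = 42662/34547 - 14543/8416 = -143373629/290747552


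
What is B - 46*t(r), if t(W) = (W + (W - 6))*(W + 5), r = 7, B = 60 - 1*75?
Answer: -4431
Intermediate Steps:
B = -15 (B = 60 - 75 = -15)
t(W) = (-6 + 2*W)*(5 + W) (t(W) = (W + (-6 + W))*(5 + W) = (-6 + 2*W)*(5 + W))
B - 46*t(r) = -15 - 46*(-30 + 2*7**2 + 4*7) = -15 - 46*(-30 + 2*49 + 28) = -15 - 46*(-30 + 98 + 28) = -15 - 46*96 = -15 - 4416 = -4431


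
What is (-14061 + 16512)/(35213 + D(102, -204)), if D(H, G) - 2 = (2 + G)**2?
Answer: 129/4001 ≈ 0.032242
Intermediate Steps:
D(H, G) = 2 + (2 + G)**2
(-14061 + 16512)/(35213 + D(102, -204)) = (-14061 + 16512)/(35213 + (2 + (2 - 204)**2)) = 2451/(35213 + (2 + (-202)**2)) = 2451/(35213 + (2 + 40804)) = 2451/(35213 + 40806) = 2451/76019 = 2451*(1/76019) = 129/4001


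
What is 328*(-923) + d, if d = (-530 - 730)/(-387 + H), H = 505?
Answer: -17862526/59 ≈ -3.0275e+5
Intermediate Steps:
d = -630/59 (d = (-530 - 730)/(-387 + 505) = -1260/118 = -1260*1/118 = -630/59 ≈ -10.678)
328*(-923) + d = 328*(-923) - 630/59 = -302744 - 630/59 = -17862526/59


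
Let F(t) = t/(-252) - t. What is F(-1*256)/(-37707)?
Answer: -16192/2375541 ≈ -0.0068161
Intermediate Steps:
F(t) = -253*t/252 (F(t) = t*(-1/252) - t = -t/252 - t = -253*t/252)
F(-1*256)/(-37707) = -(-253)*256/252/(-37707) = -253/252*(-256)*(-1/37707) = (16192/63)*(-1/37707) = -16192/2375541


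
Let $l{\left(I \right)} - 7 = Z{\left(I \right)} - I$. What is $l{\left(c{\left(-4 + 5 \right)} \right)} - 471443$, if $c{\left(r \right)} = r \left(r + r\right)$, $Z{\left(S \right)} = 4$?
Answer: $-471434$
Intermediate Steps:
$c{\left(r \right)} = 2 r^{2}$ ($c{\left(r \right)} = r 2 r = 2 r^{2}$)
$l{\left(I \right)} = 11 - I$ ($l{\left(I \right)} = 7 - \left(-4 + I\right) = 11 - I$)
$l{\left(c{\left(-4 + 5 \right)} \right)} - 471443 = \left(11 - 2 \left(-4 + 5\right)^{2}\right) - 471443 = \left(11 - 2 \cdot 1^{2}\right) - 471443 = \left(11 - 2 \cdot 1\right) - 471443 = \left(11 - 2\right) - 471443 = 9 - 471443 = -471434$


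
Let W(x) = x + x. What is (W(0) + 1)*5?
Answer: 5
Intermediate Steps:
W(x) = 2*x
(W(0) + 1)*5 = (2*0 + 1)*5 = (0 + 1)*5 = 1*5 = 5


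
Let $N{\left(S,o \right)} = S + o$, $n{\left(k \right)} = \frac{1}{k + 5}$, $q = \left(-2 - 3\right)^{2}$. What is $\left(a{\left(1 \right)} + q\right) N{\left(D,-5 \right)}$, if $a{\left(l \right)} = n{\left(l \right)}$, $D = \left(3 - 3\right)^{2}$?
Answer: $- \frac{755}{6} \approx -125.83$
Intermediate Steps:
$q = 25$ ($q = \left(-5\right)^{2} = 25$)
$D = 0$ ($D = 0^{2} = 0$)
$n{\left(k \right)} = \frac{1}{5 + k}$
$a{\left(l \right)} = \frac{1}{5 + l}$
$\left(a{\left(1 \right)} + q\right) N{\left(D,-5 \right)} = \left(\frac{1}{5 + 1} + 25\right) \left(0 - 5\right) = \left(\frac{1}{6} + 25\right) \left(-5\right) = \frac{151}{6} \left(-5\right) = - \frac{755}{6}$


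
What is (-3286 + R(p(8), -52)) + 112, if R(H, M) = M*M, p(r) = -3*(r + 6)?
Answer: -470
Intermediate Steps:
p(r) = -18 - 3*r (p(r) = -3*(6 + r) = -18 - 3*r)
R(H, M) = M²
(-3286 + R(p(8), -52)) + 112 = (-3286 + (-52)²) + 112 = (-3286 + 2704) + 112 = -582 + 112 = -470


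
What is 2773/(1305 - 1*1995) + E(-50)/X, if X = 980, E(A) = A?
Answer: -68801/16905 ≈ -4.0699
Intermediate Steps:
2773/(1305 - 1*1995) + E(-50)/X = 2773/(1305 - 1*1995) - 50/980 = 2773/(1305 - 1995) - 50*1/980 = 2773/(-690) - 5/98 = 2773*(-1/690) - 5/98 = -2773/690 - 5/98 = -68801/16905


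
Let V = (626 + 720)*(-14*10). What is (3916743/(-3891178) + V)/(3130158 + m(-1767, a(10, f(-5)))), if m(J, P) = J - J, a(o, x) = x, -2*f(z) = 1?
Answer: -733257499063/12180001946124 ≈ -0.060202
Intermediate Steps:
f(z) = -½ (f(z) = -½*1 = -½)
m(J, P) = 0
V = -188440 (V = 1346*(-140) = -188440)
(3916743/(-3891178) + V)/(3130158 + m(-1767, a(10, f(-5)))) = (3916743/(-3891178) - 188440)/(3130158 + 0) = (3916743*(-1/3891178) - 188440)/3130158 = (-3916743/3891178 - 188440)*(1/3130158) = -733257499063/3891178*1/3130158 = -733257499063/12180001946124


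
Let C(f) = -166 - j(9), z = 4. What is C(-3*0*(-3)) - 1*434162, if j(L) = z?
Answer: -434332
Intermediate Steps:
j(L) = 4
C(f) = -170 (C(f) = -166 - 1*4 = -166 - 4 = -170)
C(-3*0*(-3)) - 1*434162 = -170 - 1*434162 = -170 - 434162 = -434332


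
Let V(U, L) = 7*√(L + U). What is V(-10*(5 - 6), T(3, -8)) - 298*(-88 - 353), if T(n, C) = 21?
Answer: 131418 + 7*√31 ≈ 1.3146e+5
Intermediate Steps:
V(-10*(5 - 6), T(3, -8)) - 298*(-88 - 353) = 7*√(21 - 10*(5 - 6)) - 298*(-88 - 353) = 7*√(21 - 10*(-1)) - 298*(-441) = 7*√(21 + 10) - 1*(-131418) = 7*√31 + 131418 = 131418 + 7*√31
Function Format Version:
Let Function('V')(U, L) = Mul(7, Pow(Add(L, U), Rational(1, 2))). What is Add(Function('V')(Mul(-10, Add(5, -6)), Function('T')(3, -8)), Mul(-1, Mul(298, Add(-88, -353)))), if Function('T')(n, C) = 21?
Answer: Add(131418, Mul(7, Pow(31, Rational(1, 2)))) ≈ 1.3146e+5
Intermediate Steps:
Add(Function('V')(Mul(-10, Add(5, -6)), Function('T')(3, -8)), Mul(-1, Mul(298, Add(-88, -353)))) = Add(Mul(7, Pow(Add(21, Mul(-10, Add(5, -6))), Rational(1, 2))), Mul(-1, Mul(298, Add(-88, -353)))) = Add(Mul(7, Pow(Add(21, Mul(-10, -1)), Rational(1, 2))), Mul(-1, Mul(298, -441))) = Add(Mul(7, Pow(Add(21, 10), Rational(1, 2))), Mul(-1, -131418)) = Add(Mul(7, Pow(31, Rational(1, 2))), 131418) = Add(131418, Mul(7, Pow(31, Rational(1, 2))))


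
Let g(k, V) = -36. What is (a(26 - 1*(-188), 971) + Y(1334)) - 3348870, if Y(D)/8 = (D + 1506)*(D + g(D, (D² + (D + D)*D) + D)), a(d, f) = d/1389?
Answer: 36310807624/1389 ≈ 2.6142e+7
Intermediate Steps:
a(d, f) = d/1389 (a(d, f) = d*(1/1389) = d/1389)
Y(D) = 8*(-36 + D)*(1506 + D) (Y(D) = 8*((D + 1506)*(D - 36)) = 8*((1506 + D)*(-36 + D)) = 8*((-36 + D)*(1506 + D)) = 8*(-36 + D)*(1506 + D))
(a(26 - 1*(-188), 971) + Y(1334)) - 3348870 = ((26 - 1*(-188))/1389 + (-433728 + 8*1334² + 11760*1334)) - 3348870 = ((26 + 188)/1389 + (-433728 + 8*1779556 + 15687840)) - 3348870 = ((1/1389)*214 + (-433728 + 14236448 + 15687840)) - 3348870 = (214/1389 + 29490560) - 3348870 = 40962388054/1389 - 3348870 = 36310807624/1389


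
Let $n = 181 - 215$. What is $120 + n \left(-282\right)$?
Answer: $9708$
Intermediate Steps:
$n = -34$
$120 + n \left(-282\right) = 120 - -9588 = 120 + 9588 = 9708$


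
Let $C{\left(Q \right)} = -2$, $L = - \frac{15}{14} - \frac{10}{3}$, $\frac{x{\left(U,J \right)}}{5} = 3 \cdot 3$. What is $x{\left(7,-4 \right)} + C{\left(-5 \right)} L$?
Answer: $\frac{1130}{21} \approx 53.81$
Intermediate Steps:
$x{\left(U,J \right)} = 45$ ($x{\left(U,J \right)} = 5 \cdot 3 \cdot 3 = 5 \cdot 9 = 45$)
$L = - \frac{185}{42}$ ($L = \left(-15\right) \frac{1}{14} - \frac{10}{3} = - \frac{15}{14} - \frac{10}{3} = - \frac{185}{42} \approx -4.4048$)
$x{\left(7,-4 \right)} + C{\left(-5 \right)} L = 45 - - \frac{185}{21} = 45 + \frac{185}{21} = \frac{1130}{21}$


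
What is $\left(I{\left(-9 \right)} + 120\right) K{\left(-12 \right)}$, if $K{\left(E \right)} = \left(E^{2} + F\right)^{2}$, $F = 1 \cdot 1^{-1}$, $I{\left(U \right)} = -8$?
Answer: $2354800$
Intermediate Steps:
$F = 1$ ($F = 1 \cdot 1 = 1$)
$K{\left(E \right)} = \left(1 + E^{2}\right)^{2}$ ($K{\left(E \right)} = \left(E^{2} + 1\right)^{2} = \left(1 + E^{2}\right)^{2}$)
$\left(I{\left(-9 \right)} + 120\right) K{\left(-12 \right)} = \left(-8 + 120\right) \left(1 + \left(-12\right)^{2}\right)^{2} = 112 \left(1 + 144\right)^{2} = 112 \cdot 145^{2} = 112 \cdot 21025 = 2354800$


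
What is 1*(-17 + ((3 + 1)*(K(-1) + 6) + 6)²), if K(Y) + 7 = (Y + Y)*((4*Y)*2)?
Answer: 4339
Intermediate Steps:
K(Y) = -7 + 16*Y² (K(Y) = -7 + (Y + Y)*((4*Y)*2) = -7 + (2*Y)*(8*Y) = -7 + 16*Y²)
1*(-17 + ((3 + 1)*(K(-1) + 6) + 6)²) = 1*(-17 + ((3 + 1)*((-7 + 16*(-1)²) + 6) + 6)²) = 1*(-17 + (4*((-7 + 16*1) + 6) + 6)²) = 1*(-17 + (4*((-7 + 16) + 6) + 6)²) = 1*(-17 + (4*(9 + 6) + 6)²) = 1*(-17 + (4*15 + 6)²) = 1*(-17 + (60 + 6)²) = 1*(-17 + 66²) = 1*(-17 + 4356) = 1*4339 = 4339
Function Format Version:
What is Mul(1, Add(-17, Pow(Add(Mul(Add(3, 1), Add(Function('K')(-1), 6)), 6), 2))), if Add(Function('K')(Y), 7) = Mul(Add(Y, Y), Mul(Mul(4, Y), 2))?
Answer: 4339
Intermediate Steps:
Function('K')(Y) = Add(-7, Mul(16, Pow(Y, 2))) (Function('K')(Y) = Add(-7, Mul(Add(Y, Y), Mul(Mul(4, Y), 2))) = Add(-7, Mul(Mul(2, Y), Mul(8, Y))) = Add(-7, Mul(16, Pow(Y, 2))))
Mul(1, Add(-17, Pow(Add(Mul(Add(3, 1), Add(Function('K')(-1), 6)), 6), 2))) = Mul(1, Add(-17, Pow(Add(Mul(Add(3, 1), Add(Add(-7, Mul(16, Pow(-1, 2))), 6)), 6), 2))) = Mul(1, Add(-17, Pow(Add(Mul(4, Add(Add(-7, Mul(16, 1)), 6)), 6), 2))) = Mul(1, Add(-17, Pow(Add(Mul(4, Add(Add(-7, 16), 6)), 6), 2))) = Mul(1, Add(-17, Pow(Add(Mul(4, Add(9, 6)), 6), 2))) = Mul(1, Add(-17, Pow(Add(Mul(4, 15), 6), 2))) = Mul(1, Add(-17, Pow(Add(60, 6), 2))) = Mul(1, Add(-17, Pow(66, 2))) = Mul(1, Add(-17, 4356)) = Mul(1, 4339) = 4339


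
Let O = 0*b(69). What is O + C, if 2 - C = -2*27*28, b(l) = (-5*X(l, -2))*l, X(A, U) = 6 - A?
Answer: 1514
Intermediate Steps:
b(l) = l*(-30 + 5*l) (b(l) = (-5*(6 - l))*l = (-30 + 5*l)*l = l*(-30 + 5*l))
C = 1514 (C = 2 - (-2*27)*28 = 2 - (-54)*28 = 2 - 1*(-1512) = 2 + 1512 = 1514)
O = 0 (O = 0*(5*69*(-6 + 69)) = 0*(5*69*63) = 0*21735 = 0)
O + C = 0 + 1514 = 1514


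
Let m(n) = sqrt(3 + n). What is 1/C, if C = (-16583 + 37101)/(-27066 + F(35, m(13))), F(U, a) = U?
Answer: -27031/20518 ≈ -1.3174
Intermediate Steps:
C = -20518/27031 (C = (-16583 + 37101)/(-27066 + 35) = 20518/(-27031) = 20518*(-1/27031) = -20518/27031 ≈ -0.75905)
1/C = 1/(-20518/27031) = -27031/20518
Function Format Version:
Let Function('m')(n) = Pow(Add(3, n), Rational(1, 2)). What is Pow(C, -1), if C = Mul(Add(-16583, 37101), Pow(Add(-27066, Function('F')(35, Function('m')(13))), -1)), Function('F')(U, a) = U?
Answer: Rational(-27031, 20518) ≈ -1.3174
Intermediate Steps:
C = Rational(-20518, 27031) (C = Mul(Add(-16583, 37101), Pow(Add(-27066, 35), -1)) = Mul(20518, Pow(-27031, -1)) = Mul(20518, Rational(-1, 27031)) = Rational(-20518, 27031) ≈ -0.75905)
Pow(C, -1) = Pow(Rational(-20518, 27031), -1) = Rational(-27031, 20518)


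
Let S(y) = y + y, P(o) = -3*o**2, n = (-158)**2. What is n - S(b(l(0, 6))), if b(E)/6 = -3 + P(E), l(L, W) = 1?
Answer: 25036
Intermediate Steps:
n = 24964
b(E) = -18 - 18*E**2 (b(E) = 6*(-3 - 3*E**2) = -18 - 18*E**2)
S(y) = 2*y
n - S(b(l(0, 6))) = 24964 - 2*(-18 - 18*1**2) = 24964 - 2*(-18 - 18*1) = 24964 - 2*(-18 - 18) = 24964 - 2*(-36) = 24964 - 1*(-72) = 24964 + 72 = 25036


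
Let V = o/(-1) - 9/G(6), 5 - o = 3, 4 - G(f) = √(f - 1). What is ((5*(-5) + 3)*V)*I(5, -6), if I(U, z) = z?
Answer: -696 - 108*√5 ≈ -937.50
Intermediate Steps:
G(f) = 4 - √(-1 + f) (G(f) = 4 - √(f - 1) = 4 - √(-1 + f))
o = 2 (o = 5 - 1*3 = 5 - 3 = 2)
V = -2 - 9/(4 - √5) (V = 2/(-1) - 9/(4 - √(-1 + 6)) = 2*(-1) - 9/(4 - √5) = -2 - 9/(4 - √5) ≈ -7.1022)
((5*(-5) + 3)*V)*I(5, -6) = ((5*(-5) + 3)*(-58/11 - 9*√5/11))*(-6) = ((-25 + 3)*(-58/11 - 9*√5/11))*(-6) = -22*(-58/11 - 9*√5/11)*(-6) = (116 + 18*√5)*(-6) = -696 - 108*√5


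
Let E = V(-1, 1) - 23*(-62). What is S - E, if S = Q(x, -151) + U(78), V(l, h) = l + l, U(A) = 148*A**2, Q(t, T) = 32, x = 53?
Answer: 899040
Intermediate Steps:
V(l, h) = 2*l
S = 900464 (S = 32 + 148*78**2 = 32 + 148*6084 = 32 + 900432 = 900464)
E = 1424 (E = 2*(-1) - 23*(-62) = -2 + 1426 = 1424)
S - E = 900464 - 1*1424 = 900464 - 1424 = 899040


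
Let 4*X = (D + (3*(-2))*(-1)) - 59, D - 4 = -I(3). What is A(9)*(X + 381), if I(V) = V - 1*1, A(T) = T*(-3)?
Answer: -39771/4 ≈ -9942.8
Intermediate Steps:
A(T) = -3*T
I(V) = -1 + V (I(V) = V - 1 = -1 + V)
D = 2 (D = 4 - (-1 + 3) = 4 - 1*2 = 4 - 2 = 2)
X = -51/4 (X = ((2 + (3*(-2))*(-1)) - 59)/4 = ((2 - 6*(-1)) - 59)/4 = ((2 + 6) - 59)/4 = (8 - 59)/4 = (¼)*(-51) = -51/4 ≈ -12.750)
A(9)*(X + 381) = (-3*9)*(-51/4 + 381) = -27*1473/4 = -39771/4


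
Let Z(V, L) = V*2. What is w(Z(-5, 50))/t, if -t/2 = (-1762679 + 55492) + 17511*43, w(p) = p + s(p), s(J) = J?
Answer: -5/477107 ≈ -1.0480e-5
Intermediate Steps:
Z(V, L) = 2*V
w(p) = 2*p (w(p) = p + p = 2*p)
t = 1908428 (t = -2*((-1762679 + 55492) + 17511*43) = -2*(-1707187 + 752973) = -2*(-954214) = 1908428)
w(Z(-5, 50))/t = (2*(2*(-5)))/1908428 = (2*(-10))*(1/1908428) = -20*1/1908428 = -5/477107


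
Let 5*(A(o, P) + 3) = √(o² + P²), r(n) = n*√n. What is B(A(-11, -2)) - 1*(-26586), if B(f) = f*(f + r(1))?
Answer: 26597 - 5*√5 ≈ 26586.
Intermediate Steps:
r(n) = n^(3/2)
A(o, P) = -3 + √(P² + o²)/5 (A(o, P) = -3 + √(o² + P²)/5 = -3 + √(P² + o²)/5)
B(f) = f*(1 + f) (B(f) = f*(f + 1^(3/2)) = f*(f + 1) = f*(1 + f))
B(A(-11, -2)) - 1*(-26586) = (-3 + √((-2)² + (-11)²)/5)*(1 + (-3 + √((-2)² + (-11)²)/5)) - 1*(-26586) = (-3 + √(4 + 121)/5)*(1 + (-3 + √(4 + 121)/5)) + 26586 = (-3 + √125/5)*(1 + (-3 + √125/5)) + 26586 = (-3 + (5*√5)/5)*(1 + (-3 + (5*√5)/5)) + 26586 = (-3 + √5)*(1 + (-3 + √5)) + 26586 = (-3 + √5)*(-2 + √5) + 26586 = 26586 + (-3 + √5)*(-2 + √5)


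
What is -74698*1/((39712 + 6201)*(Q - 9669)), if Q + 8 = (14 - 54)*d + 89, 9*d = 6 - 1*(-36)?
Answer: 112047/673176406 ≈ 0.00016645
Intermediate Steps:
d = 14/3 (d = (6 - 1*(-36))/9 = (6 + 36)/9 = (⅑)*42 = 14/3 ≈ 4.6667)
Q = -317/3 (Q = -8 + ((14 - 54)*(14/3) + 89) = -8 + (-40*14/3 + 89) = -8 + (-560/3 + 89) = -8 - 293/3 = -317/3 ≈ -105.67)
-74698*1/((39712 + 6201)*(Q - 9669)) = -74698*1/((39712 + 6201)*(-317/3 - 9669)) = -74698/((-29324/3*45913)) = -74698/(-1346352812/3) = -74698*(-3/1346352812) = 112047/673176406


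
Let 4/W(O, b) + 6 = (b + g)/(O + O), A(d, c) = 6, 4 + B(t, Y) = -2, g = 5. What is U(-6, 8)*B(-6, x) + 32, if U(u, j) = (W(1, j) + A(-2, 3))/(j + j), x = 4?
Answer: 107/4 ≈ 26.750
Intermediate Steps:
B(t, Y) = -6 (B(t, Y) = -4 - 2 = -6)
W(O, b) = 4/(-6 + (5 + b)/(2*O)) (W(O, b) = 4/(-6 + (b + 5)/(O + O)) = 4/(-6 + (5 + b)/((2*O))) = 4/(-6 + (5 + b)*(1/(2*O))) = 4/(-6 + (5 + b)/(2*O)))
U(u, j) = (6 + 8/(-7 + j))/(2*j) (U(u, j) = (8*1/(5 + j - 12*1) + 6)/(j + j) = (8*1/(5 + j - 12) + 6)/((2*j)) = (8*1/(-7 + j) + 6)*(1/(2*j)) = (8/(-7 + j) + 6)*(1/(2*j)) = (6 + 8/(-7 + j))*(1/(2*j)) = (6 + 8/(-7 + j))/(2*j))
U(-6, 8)*B(-6, x) + 32 = ((-17 + 3*8)/(8*(-7 + 8)))*(-6) + 32 = ((1/8)*(-17 + 24)/1)*(-6) + 32 = ((1/8)*1*7)*(-6) + 32 = (7/8)*(-6) + 32 = -21/4 + 32 = 107/4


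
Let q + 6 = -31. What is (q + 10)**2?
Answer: 729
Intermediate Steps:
q = -37 (q = -6 - 31 = -37)
(q + 10)**2 = (-37 + 10)**2 = (-27)**2 = 729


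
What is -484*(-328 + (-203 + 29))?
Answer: 242968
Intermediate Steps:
-484*(-328 + (-203 + 29)) = -484*(-328 - 174) = -484*(-502) = 242968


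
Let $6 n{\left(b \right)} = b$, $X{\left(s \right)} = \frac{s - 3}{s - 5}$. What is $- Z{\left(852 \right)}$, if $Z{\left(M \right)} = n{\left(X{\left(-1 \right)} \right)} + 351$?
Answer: $- \frac{3160}{9} \approx -351.11$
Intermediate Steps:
$X{\left(s \right)} = \frac{-3 + s}{-5 + s}$
$n{\left(b \right)} = \frac{b}{6}$
$Z{\left(M \right)} = \frac{3160}{9}$ ($Z{\left(M \right)} = \frac{\frac{1}{-5 - 1} \left(-3 - 1\right)}{6} + 351 = \frac{\frac{1}{-6} \left(-4\right)}{6} + 351 = \frac{\left(- \frac{1}{6}\right) \left(-4\right)}{6} + 351 = \frac{1}{6} \cdot \frac{2}{3} + 351 = \frac{1}{9} + 351 = \frac{3160}{9}$)
$- Z{\left(852 \right)} = \left(-1\right) \frac{3160}{9} = - \frac{3160}{9}$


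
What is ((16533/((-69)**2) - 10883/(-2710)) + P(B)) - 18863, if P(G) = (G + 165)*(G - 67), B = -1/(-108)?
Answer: -250065133262101/8360696880 ≈ -29910.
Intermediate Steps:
B = 1/108 (B = -1*(-1/108) = 1/108 ≈ 0.0092593)
P(G) = (-67 + G)*(165 + G) (P(G) = (165 + G)*(-67 + G) = (-67 + G)*(165 + G))
((16533/((-69)**2) - 10883/(-2710)) + P(B)) - 18863 = ((16533/((-69)**2) - 10883/(-2710)) + (-11055 + (1/108)**2 + 98*(1/108))) - 18863 = ((16533/4761 - 10883*(-1/2710)) + (-11055 + 1/11664 + 49/54)) - 18863 = ((16533*(1/4761) + 10883/2710) - 128934935/11664) - 18863 = ((1837/529 + 10883/2710) - 128934935/11664) - 18863 = (10735377/1433590 - 128934935/11664) - 18863 = -92357308014661/8360696880 - 18863 = -250065133262101/8360696880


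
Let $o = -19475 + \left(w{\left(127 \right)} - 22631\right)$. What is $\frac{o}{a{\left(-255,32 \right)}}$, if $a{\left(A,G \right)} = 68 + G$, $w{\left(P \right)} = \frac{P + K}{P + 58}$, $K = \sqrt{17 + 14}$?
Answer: $- \frac{7789483}{18500} + \frac{\sqrt{31}}{18500} \approx -421.05$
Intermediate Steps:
$K = \sqrt{31} \approx 5.5678$
$w{\left(P \right)} = \frac{P + \sqrt{31}}{58 + P}$ ($w{\left(P \right)} = \frac{P + \sqrt{31}}{P + 58} = \frac{P + \sqrt{31}}{58 + P}$)
$o = - \frac{7789483}{185} + \frac{\sqrt{31}}{185}$ ($o = -19475 - \left(22631 - \frac{127 + \sqrt{31}}{58 + 127}\right) = -19475 - \left(22631 - \frac{127 + \sqrt{31}}{185}\right) = -19475 - \left(\frac{4186608}{185} - \frac{\sqrt{31}}{185}\right) = - \frac{7789483}{185} + \frac{\sqrt{31}}{185} \approx -42105.0$)
$\frac{o}{a{\left(-255,32 \right)}} = \frac{- \frac{7789483}{185} + \frac{\sqrt{31}}{185}}{68 + 32} = \frac{- \frac{7789483}{185} + \frac{\sqrt{31}}{185}}{100} = \left(- \frac{7789483}{185} + \frac{\sqrt{31}}{185}\right) \frac{1}{100} = - \frac{7789483}{18500} + \frac{\sqrt{31}}{18500}$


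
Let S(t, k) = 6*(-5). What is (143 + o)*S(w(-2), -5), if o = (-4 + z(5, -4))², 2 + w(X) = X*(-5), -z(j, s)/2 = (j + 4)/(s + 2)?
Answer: -5040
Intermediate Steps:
z(j, s) = -2*(4 + j)/(2 + s) (z(j, s) = -2*(j + 4)/(s + 2) = -2*(4 + j)/(2 + s))
w(X) = -2 - 5*X (w(X) = -2 + X*(-5) = -2 - 5*X)
o = 25 (o = (-4 + 2*(-4 - 1*5)/(2 - 4))² = (-4 + 2*(-4 - 5)/(-2))² = (-4 + 2*(-½)*(-9))² = (-4 + 9)² = 5² = 25)
S(t, k) = -30
(143 + o)*S(w(-2), -5) = (143 + 25)*(-30) = 168*(-30) = -5040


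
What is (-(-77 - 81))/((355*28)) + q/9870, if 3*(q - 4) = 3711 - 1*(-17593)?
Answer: 220979/300330 ≈ 0.73579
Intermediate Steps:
q = 21316/3 (q = 4 + (3711 - 1*(-17593))/3 = 4 + (3711 + 17593)/3 = 4 + (1/3)*21304 = 4 + 21304/3 = 21316/3 ≈ 7105.3)
(-(-77 - 81))/((355*28)) + q/9870 = (-(-77 - 81))/((355*28)) + (21316/3)/9870 = -1*(-158)/9940 + (21316/3)*(1/9870) = 158*(1/9940) + 10658/14805 = 79/4970 + 10658/14805 = 220979/300330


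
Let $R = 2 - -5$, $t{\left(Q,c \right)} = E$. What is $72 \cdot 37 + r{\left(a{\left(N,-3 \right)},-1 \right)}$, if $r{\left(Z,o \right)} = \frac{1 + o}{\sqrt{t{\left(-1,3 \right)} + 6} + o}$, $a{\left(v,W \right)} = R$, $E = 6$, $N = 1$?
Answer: $2664$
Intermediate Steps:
$t{\left(Q,c \right)} = 6$
$R = 7$ ($R = 2 + 5 = 7$)
$a{\left(v,W \right)} = 7$
$r{\left(Z,o \right)} = \frac{1 + o}{o + 2 \sqrt{3}}$ ($r{\left(Z,o \right)} = \frac{1 + o}{\sqrt{6 + 6} + o} = \frac{1 + o}{\sqrt{12} + o} = \frac{1 + o}{2 \sqrt{3} + o} = \frac{1 + o}{o + 2 \sqrt{3}}$)
$72 \cdot 37 + r{\left(a{\left(N,-3 \right)},-1 \right)} = 72 \cdot 37 + \frac{1 - 1}{-1 + 2 \sqrt{3}} = 2664 + \frac{1}{-1 + 2 \sqrt{3}} \cdot 0 = 2664 + 0 = 2664$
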